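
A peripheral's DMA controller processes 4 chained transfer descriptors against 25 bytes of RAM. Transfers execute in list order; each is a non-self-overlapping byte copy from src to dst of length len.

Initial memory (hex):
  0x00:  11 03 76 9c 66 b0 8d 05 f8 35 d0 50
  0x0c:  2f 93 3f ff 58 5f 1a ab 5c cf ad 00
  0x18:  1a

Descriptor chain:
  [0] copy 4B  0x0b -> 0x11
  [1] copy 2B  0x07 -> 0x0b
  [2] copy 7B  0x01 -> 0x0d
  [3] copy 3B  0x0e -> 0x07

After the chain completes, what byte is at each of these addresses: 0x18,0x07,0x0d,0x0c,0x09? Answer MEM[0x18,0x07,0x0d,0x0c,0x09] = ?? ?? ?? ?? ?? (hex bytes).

#0 dst[0x11+4] := {0x50,0x2f,0x93,0x3f}
#1 dst[0x0b+2] := {0x05,0xf8}
#2 dst[0x0d+7] := {0x03,0x76,0x9c,0x66,0xb0,0x8d,0x05}
#3 dst[0x07+3] := {0x76,0x9c,0x66}
query mem[0x18]=0x1a, mem[0x07]=0x76, mem[0x0d]=0x03, mem[0x0c]=0xf8, mem[0x09]=0x66

MEM[0x18,0x07,0x0d,0x0c,0x09] = 1a 76 03 f8 66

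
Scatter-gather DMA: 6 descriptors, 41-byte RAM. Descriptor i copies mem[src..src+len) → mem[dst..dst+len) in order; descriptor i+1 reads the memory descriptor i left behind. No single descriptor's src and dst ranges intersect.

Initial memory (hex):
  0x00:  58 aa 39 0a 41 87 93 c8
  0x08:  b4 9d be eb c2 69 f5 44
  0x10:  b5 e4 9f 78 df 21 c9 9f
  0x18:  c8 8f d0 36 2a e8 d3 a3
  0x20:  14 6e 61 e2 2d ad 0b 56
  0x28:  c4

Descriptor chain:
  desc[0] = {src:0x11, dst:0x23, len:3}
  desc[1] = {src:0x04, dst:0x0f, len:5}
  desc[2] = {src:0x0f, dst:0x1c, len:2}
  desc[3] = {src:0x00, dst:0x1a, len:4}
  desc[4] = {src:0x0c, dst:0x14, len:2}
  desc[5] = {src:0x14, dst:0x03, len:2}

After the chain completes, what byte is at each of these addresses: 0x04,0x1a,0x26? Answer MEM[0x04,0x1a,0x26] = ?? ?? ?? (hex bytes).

MEM[0x04,0x1a,0x26] = 69 58 0b

#0 dst[0x23+3] := {0xe4,0x9f,0x78}
#1 dst[0x0f+5] := {0x41,0x87,0x93,0xc8,0xb4}
#2 dst[0x1c+2] := {0x41,0x87}
#3 dst[0x1a+4] := {0x58,0xaa,0x39,0x0a}
#4 dst[0x14+2] := {0xc2,0x69}
#5 dst[0x03+2] := {0xc2,0x69}
query mem[0x04]=0x69, mem[0x1a]=0x58, mem[0x26]=0x0b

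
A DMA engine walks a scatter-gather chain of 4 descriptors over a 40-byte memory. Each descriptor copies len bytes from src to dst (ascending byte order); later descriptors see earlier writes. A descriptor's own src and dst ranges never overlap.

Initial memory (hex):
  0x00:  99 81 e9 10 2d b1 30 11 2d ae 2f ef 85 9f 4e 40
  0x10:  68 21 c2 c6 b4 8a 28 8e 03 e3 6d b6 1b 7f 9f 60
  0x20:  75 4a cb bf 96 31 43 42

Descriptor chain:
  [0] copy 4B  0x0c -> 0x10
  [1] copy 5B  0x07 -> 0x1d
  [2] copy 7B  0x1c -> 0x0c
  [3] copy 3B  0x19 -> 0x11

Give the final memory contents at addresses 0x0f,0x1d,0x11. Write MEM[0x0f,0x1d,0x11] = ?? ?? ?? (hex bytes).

D0: mem[0x10..0x13] <- [85 9f 4e 40]
D1: mem[0x1d..0x21] <- [11 2d ae 2f ef]
D2: mem[0x0c..0x12] <- [1b 11 2d ae 2f ef cb]
D3: mem[0x11..0x13] <- [e3 6d b6]
query mem[0x0f]=0xae, mem[0x1d]=0x11, mem[0x11]=0xe3

MEM[0x0f,0x1d,0x11] = ae 11 e3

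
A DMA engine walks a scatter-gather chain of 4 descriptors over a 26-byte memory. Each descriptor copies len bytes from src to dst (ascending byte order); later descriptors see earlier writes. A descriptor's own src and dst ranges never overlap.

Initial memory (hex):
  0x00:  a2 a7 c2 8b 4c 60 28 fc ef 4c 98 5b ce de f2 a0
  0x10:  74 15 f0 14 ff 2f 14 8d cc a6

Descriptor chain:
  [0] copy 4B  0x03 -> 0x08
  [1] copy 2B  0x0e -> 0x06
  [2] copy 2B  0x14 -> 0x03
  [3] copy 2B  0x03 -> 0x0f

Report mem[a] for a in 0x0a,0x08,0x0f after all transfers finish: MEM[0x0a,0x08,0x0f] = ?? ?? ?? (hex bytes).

MEM[0x0a,0x08,0x0f] = 60 8b ff

  after D0: wrote 4B at 0x08 = 8b4c6028
  after D1: wrote 2B at 0x06 = f2a0
  after D2: wrote 2B at 0x03 = ff2f
  after D3: wrote 2B at 0x0f = ff2f
query mem[0x0a]=0x60, mem[0x08]=0x8b, mem[0x0f]=0xff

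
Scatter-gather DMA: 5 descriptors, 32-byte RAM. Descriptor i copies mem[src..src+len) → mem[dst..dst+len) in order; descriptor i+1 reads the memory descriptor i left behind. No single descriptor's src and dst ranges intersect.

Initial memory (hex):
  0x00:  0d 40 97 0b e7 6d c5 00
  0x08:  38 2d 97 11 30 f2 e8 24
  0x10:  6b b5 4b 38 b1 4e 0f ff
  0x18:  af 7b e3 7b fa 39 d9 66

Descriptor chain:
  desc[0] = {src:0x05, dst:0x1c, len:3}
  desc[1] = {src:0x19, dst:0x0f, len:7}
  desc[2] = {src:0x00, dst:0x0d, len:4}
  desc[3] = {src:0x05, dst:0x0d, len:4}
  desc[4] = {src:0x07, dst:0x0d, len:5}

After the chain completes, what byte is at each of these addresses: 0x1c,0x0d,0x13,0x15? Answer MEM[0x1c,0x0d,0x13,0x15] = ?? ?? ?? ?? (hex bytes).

MEM[0x1c,0x0d,0x13,0x15] = 6d 00 c5 66

  after D0: wrote 3B at 0x1c = 6dc500
  after D1: wrote 7B at 0x0f = 7be37b6dc50066
  after D2: wrote 4B at 0x0d = 0d40970b
  after D3: wrote 4B at 0x0d = 6dc50038
  after D4: wrote 5B at 0x0d = 00382d9711
query mem[0x1c]=0x6d, mem[0x0d]=0x00, mem[0x13]=0xc5, mem[0x15]=0x66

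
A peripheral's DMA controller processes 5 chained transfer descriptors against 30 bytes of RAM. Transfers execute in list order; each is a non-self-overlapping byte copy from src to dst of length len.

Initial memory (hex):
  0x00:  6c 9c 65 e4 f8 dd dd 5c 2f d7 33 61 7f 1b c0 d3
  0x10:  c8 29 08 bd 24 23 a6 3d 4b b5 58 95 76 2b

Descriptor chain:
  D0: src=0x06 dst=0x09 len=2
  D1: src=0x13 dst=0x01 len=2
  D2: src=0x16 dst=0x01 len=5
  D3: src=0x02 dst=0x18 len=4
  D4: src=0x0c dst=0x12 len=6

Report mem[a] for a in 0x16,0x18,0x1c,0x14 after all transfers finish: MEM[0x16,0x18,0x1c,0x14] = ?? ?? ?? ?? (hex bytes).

MEM[0x16,0x18,0x1c,0x14] = c8 3d 76 c0

  after D0: wrote 2B at 0x09 = dd5c
  after D1: wrote 2B at 0x01 = bd24
  after D2: wrote 5B at 0x01 = a63d4bb558
  after D3: wrote 4B at 0x18 = 3d4bb558
  after D4: wrote 6B at 0x12 = 7f1bc0d3c829
query mem[0x16]=0xc8, mem[0x18]=0x3d, mem[0x1c]=0x76, mem[0x14]=0xc0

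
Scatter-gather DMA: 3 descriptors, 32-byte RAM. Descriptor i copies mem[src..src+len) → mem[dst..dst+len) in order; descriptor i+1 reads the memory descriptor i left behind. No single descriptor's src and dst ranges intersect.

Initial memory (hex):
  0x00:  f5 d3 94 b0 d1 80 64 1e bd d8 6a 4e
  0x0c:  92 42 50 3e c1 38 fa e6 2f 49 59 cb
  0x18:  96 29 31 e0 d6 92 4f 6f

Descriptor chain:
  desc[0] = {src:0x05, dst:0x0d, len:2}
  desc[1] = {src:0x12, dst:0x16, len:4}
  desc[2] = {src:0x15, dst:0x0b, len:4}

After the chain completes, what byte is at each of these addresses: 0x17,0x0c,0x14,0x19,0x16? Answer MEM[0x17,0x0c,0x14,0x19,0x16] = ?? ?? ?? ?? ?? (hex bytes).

MEM[0x17,0x0c,0x14,0x19,0x16] = e6 fa 2f 49 fa

  after D0: wrote 2B at 0x0d = 8064
  after D1: wrote 4B at 0x16 = fae62f49
  after D2: wrote 4B at 0x0b = 49fae62f
query mem[0x17]=0xe6, mem[0x0c]=0xfa, mem[0x14]=0x2f, mem[0x19]=0x49, mem[0x16]=0xfa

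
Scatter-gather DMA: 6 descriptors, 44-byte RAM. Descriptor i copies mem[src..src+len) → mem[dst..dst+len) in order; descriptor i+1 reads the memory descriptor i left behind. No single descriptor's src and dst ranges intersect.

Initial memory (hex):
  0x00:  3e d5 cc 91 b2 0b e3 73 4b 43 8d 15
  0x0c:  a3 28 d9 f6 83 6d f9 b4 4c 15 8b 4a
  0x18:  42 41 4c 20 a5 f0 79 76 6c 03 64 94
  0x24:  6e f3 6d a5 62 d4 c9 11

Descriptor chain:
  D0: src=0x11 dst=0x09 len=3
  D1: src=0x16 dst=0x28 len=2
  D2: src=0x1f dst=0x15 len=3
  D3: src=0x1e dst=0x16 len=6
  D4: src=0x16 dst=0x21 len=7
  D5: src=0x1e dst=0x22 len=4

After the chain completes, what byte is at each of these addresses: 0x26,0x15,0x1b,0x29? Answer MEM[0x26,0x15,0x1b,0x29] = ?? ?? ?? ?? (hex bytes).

MEM[0x26,0x15,0x1b,0x29] = 94 76 94 4a

  after D0: wrote 3B at 0x09 = 6df9b4
  after D1: wrote 2B at 0x28 = 8b4a
  after D2: wrote 3B at 0x15 = 766c03
  after D3: wrote 6B at 0x16 = 79766c036494
  after D4: wrote 7B at 0x21 = 79766c036494a5
  after D5: wrote 4B at 0x22 = 79766c79
query mem[0x26]=0x94, mem[0x15]=0x76, mem[0x1b]=0x94, mem[0x29]=0x4a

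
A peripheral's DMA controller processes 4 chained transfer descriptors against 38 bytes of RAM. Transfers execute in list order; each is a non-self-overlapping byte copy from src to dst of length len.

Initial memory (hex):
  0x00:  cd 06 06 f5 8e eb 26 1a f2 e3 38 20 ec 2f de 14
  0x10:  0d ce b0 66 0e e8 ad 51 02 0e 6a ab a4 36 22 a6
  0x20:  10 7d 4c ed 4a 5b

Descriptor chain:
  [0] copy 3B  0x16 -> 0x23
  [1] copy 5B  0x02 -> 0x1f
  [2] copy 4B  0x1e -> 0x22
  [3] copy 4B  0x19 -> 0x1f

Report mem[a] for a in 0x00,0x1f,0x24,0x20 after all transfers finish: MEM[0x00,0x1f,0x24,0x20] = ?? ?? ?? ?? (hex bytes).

MEM[0x00,0x1f,0x24,0x20] = cd 0e f5 6a

  after D0: wrote 3B at 0x23 = ad5102
  after D1: wrote 5B at 0x1f = 06f58eeb26
  after D2: wrote 4B at 0x22 = 2206f58e
  after D3: wrote 4B at 0x1f = 0e6aaba4
query mem[0x00]=0xcd, mem[0x1f]=0x0e, mem[0x24]=0xf5, mem[0x20]=0x6a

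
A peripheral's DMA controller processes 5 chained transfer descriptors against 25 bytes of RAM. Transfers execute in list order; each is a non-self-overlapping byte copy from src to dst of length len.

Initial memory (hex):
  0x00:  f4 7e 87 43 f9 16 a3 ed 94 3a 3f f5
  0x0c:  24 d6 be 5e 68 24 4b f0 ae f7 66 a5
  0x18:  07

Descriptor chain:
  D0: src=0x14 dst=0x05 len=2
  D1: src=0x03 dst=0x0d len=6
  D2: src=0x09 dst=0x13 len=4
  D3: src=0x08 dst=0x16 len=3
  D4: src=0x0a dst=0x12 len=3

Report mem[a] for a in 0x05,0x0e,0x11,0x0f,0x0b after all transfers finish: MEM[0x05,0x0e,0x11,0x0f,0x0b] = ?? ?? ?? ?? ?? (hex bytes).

MEM[0x05,0x0e,0x11,0x0f,0x0b] = ae f9 ed ae f5

  after D0: wrote 2B at 0x05 = aef7
  after D1: wrote 6B at 0x0d = 43f9aef7ed94
  after D2: wrote 4B at 0x13 = 3a3ff524
  after D3: wrote 3B at 0x16 = 943a3f
  after D4: wrote 3B at 0x12 = 3ff524
query mem[0x05]=0xae, mem[0x0e]=0xf9, mem[0x11]=0xed, mem[0x0f]=0xae, mem[0x0b]=0xf5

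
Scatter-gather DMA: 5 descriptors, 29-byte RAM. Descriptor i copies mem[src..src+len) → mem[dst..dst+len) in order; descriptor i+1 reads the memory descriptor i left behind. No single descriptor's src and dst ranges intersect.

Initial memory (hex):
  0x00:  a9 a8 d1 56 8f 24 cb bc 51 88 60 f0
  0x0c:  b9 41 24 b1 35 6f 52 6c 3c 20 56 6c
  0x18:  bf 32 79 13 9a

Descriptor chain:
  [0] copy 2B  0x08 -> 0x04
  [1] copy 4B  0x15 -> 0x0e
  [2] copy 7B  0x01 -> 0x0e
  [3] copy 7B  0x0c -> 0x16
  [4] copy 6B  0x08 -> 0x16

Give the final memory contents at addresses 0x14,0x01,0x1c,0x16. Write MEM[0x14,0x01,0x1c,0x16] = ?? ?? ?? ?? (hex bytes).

MEM[0x14,0x01,0x1c,0x16] = bc a8 88 51

#0 dst[0x04+2] := {0x51,0x88}
#1 dst[0x0e+4] := {0x20,0x56,0x6c,0xbf}
#2 dst[0x0e+7] := {0xa8,0xd1,0x56,0x51,0x88,0xcb,0xbc}
#3 dst[0x16+7] := {0xb9,0x41,0xa8,0xd1,0x56,0x51,0x88}
#4 dst[0x16+6] := {0x51,0x88,0x60,0xf0,0xb9,0x41}
query mem[0x14]=0xbc, mem[0x01]=0xa8, mem[0x1c]=0x88, mem[0x16]=0x51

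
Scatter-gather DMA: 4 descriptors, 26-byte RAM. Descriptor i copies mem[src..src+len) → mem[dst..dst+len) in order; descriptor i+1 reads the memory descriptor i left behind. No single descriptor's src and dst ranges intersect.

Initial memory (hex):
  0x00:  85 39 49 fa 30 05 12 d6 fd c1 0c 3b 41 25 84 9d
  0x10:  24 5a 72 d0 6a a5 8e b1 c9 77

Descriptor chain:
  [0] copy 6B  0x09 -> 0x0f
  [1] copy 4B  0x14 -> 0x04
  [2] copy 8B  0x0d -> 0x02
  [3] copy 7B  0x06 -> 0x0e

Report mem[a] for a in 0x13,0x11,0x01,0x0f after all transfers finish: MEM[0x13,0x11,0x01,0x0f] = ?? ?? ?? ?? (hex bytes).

#0 dst[0x0f+6] := {0xc1,0x0c,0x3b,0x41,0x25,0x84}
#1 dst[0x04+4] := {0x84,0xa5,0x8e,0xb1}
#2 dst[0x02+8] := {0x25,0x84,0xc1,0x0c,0x3b,0x41,0x25,0x84}
#3 dst[0x0e+7] := {0x3b,0x41,0x25,0x84,0x0c,0x3b,0x41}
query mem[0x13]=0x3b, mem[0x11]=0x84, mem[0x01]=0x39, mem[0x0f]=0x41

MEM[0x13,0x11,0x01,0x0f] = 3b 84 39 41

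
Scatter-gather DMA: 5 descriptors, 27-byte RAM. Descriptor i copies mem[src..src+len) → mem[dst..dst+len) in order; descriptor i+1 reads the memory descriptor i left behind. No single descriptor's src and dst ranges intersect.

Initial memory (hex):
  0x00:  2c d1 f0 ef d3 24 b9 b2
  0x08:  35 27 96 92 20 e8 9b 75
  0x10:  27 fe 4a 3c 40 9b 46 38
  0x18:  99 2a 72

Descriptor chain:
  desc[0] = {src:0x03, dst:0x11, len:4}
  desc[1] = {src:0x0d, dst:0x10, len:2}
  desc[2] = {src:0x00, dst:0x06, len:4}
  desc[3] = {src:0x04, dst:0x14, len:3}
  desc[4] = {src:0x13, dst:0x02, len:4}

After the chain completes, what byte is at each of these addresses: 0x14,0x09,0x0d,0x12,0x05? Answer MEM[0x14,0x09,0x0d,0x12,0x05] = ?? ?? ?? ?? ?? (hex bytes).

MEM[0x14,0x09,0x0d,0x12,0x05] = d3 ef e8 d3 2c

D0: mem[0x11..0x14] <- [ef d3 24 b9]
D1: mem[0x10..0x11] <- [e8 9b]
D2: mem[0x06..0x09] <- [2c d1 f0 ef]
D3: mem[0x14..0x16] <- [d3 24 2c]
D4: mem[0x02..0x05] <- [24 d3 24 2c]
query mem[0x14]=0xd3, mem[0x09]=0xef, mem[0x0d]=0xe8, mem[0x12]=0xd3, mem[0x05]=0x2c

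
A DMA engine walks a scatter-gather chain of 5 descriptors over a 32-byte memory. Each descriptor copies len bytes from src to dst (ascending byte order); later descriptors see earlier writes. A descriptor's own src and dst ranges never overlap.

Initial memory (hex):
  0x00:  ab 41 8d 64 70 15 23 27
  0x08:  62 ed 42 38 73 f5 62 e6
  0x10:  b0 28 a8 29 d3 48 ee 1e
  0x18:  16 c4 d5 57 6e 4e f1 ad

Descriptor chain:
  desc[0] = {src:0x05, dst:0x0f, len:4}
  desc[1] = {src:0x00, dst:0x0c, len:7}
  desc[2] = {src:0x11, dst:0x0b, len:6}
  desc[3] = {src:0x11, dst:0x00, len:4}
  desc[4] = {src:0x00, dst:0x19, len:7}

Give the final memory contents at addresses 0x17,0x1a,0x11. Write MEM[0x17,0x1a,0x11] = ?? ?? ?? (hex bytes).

D0: mem[0x0f..0x12] <- [15 23 27 62]
D1: mem[0x0c..0x12] <- [ab 41 8d 64 70 15 23]
D2: mem[0x0b..0x10] <- [15 23 29 d3 48 ee]
D3: mem[0x00..0x03] <- [15 23 29 d3]
D4: mem[0x19..0x1f] <- [15 23 29 d3 70 15 23]
query mem[0x17]=0x1e, mem[0x1a]=0x23, mem[0x11]=0x15

MEM[0x17,0x1a,0x11] = 1e 23 15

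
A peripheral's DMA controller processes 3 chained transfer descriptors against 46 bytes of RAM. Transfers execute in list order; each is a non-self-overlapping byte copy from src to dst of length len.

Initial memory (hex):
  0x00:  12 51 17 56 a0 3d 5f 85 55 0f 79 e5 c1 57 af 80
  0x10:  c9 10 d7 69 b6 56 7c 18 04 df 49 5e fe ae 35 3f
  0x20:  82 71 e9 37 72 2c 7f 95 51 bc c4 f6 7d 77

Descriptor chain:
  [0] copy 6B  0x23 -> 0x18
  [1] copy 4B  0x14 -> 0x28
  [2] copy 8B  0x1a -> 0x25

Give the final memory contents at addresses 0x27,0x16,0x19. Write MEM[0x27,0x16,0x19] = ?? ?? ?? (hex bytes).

MEM[0x27,0x16,0x19] = 95 7c 72

#0 dst[0x18+6] := {0x37,0x72,0x2c,0x7f,0x95,0x51}
#1 dst[0x28+4] := {0xb6,0x56,0x7c,0x18}
#2 dst[0x25+8] := {0x2c,0x7f,0x95,0x51,0x35,0x3f,0x82,0x71}
query mem[0x27]=0x95, mem[0x16]=0x7c, mem[0x19]=0x72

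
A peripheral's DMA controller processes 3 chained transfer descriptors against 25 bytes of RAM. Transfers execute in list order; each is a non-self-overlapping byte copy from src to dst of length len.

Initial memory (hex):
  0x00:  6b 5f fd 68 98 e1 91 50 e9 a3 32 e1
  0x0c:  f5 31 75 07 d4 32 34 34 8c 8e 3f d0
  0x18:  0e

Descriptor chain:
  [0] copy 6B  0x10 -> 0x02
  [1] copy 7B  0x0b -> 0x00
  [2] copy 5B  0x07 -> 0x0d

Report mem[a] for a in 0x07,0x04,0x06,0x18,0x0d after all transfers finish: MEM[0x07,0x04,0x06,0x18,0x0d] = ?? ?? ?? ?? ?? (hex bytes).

D0: mem[0x02..0x07] <- [d4 32 34 34 8c 8e]
D1: mem[0x00..0x06] <- [e1 f5 31 75 07 d4 32]
D2: mem[0x0d..0x11] <- [8e e9 a3 32 e1]
query mem[0x07]=0x8e, mem[0x04]=0x07, mem[0x06]=0x32, mem[0x18]=0x0e, mem[0x0d]=0x8e

MEM[0x07,0x04,0x06,0x18,0x0d] = 8e 07 32 0e 8e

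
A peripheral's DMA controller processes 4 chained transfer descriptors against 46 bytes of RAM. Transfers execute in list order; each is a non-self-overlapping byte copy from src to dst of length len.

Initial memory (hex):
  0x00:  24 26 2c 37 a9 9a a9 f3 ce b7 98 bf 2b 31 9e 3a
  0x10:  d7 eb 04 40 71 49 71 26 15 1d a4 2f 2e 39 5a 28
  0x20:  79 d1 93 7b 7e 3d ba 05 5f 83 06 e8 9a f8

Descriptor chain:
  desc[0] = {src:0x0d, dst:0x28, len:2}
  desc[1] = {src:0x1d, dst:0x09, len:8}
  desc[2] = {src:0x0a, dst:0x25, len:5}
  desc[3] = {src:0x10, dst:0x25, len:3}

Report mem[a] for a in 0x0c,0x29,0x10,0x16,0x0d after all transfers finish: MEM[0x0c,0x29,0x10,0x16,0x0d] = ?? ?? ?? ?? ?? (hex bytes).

MEM[0x0c,0x29,0x10,0x16,0x0d] = 79 93 7e 71 d1

[0] 0x0d->0x28 len=2 : 31 9e
[1] 0x1d->0x09 len=8 : 39 5a 28 79 d1 93 7b 7e
[2] 0x0a->0x25 len=5 : 5a 28 79 d1 93
[3] 0x10->0x25 len=3 : 7e eb 04
query mem[0x0c]=0x79, mem[0x29]=0x93, mem[0x10]=0x7e, mem[0x16]=0x71, mem[0x0d]=0xd1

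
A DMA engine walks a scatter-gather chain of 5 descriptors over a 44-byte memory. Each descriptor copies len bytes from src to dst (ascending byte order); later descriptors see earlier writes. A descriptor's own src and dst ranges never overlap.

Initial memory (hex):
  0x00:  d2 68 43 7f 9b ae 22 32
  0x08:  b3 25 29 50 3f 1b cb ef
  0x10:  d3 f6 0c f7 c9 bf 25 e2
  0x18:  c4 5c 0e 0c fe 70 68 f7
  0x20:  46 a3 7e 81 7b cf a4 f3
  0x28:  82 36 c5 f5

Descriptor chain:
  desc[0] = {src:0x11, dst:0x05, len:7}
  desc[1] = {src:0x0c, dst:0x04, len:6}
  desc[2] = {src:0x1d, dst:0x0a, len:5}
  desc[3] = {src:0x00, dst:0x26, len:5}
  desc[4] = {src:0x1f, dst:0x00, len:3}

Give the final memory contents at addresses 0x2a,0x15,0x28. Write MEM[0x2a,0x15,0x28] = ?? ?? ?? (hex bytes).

MEM[0x2a,0x15,0x28] = 3f bf 43

[0] 0x11->0x05 len=7 : f6 0c f7 c9 bf 25 e2
[1] 0x0c->0x04 len=6 : 3f 1b cb ef d3 f6
[2] 0x1d->0x0a len=5 : 70 68 f7 46 a3
[3] 0x00->0x26 len=5 : d2 68 43 7f 3f
[4] 0x1f->0x00 len=3 : f7 46 a3
query mem[0x2a]=0x3f, mem[0x15]=0xbf, mem[0x28]=0x43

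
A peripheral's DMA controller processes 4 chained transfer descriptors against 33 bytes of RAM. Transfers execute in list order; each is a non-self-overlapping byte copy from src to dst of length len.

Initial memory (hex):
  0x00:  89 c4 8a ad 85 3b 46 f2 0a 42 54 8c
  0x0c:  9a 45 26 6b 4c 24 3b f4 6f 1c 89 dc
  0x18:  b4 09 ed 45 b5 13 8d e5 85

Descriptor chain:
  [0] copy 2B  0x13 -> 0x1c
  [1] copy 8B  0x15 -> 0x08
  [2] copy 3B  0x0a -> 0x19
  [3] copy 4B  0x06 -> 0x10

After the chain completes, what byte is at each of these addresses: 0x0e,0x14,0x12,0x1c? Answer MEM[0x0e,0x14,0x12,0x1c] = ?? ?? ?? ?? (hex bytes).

#0 dst[0x1c+2] := {0xf4,0x6f}
#1 dst[0x08+8] := {0x1c,0x89,0xdc,0xb4,0x09,0xed,0x45,0xf4}
#2 dst[0x19+3] := {0xdc,0xb4,0x09}
#3 dst[0x10+4] := {0x46,0xf2,0x1c,0x89}
query mem[0x0e]=0x45, mem[0x14]=0x6f, mem[0x12]=0x1c, mem[0x1c]=0xf4

MEM[0x0e,0x14,0x12,0x1c] = 45 6f 1c f4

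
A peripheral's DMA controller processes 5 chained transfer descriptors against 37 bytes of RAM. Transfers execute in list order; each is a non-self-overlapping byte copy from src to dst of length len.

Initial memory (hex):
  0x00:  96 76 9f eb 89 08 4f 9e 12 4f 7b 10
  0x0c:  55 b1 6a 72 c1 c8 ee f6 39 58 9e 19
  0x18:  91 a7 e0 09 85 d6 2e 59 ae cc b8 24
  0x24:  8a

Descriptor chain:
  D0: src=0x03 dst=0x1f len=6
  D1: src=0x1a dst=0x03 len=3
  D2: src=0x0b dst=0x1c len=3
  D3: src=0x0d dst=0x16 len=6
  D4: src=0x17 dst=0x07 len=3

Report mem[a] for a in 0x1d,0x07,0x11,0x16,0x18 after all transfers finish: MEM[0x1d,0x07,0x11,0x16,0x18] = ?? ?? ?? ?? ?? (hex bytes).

D0: mem[0x1f..0x24] <- [eb 89 08 4f 9e 12]
D1: mem[0x03..0x05] <- [e0 09 85]
D2: mem[0x1c..0x1e] <- [10 55 b1]
D3: mem[0x16..0x1b] <- [b1 6a 72 c1 c8 ee]
D4: mem[0x07..0x09] <- [6a 72 c1]
query mem[0x1d]=0x55, mem[0x07]=0x6a, mem[0x11]=0xc8, mem[0x16]=0xb1, mem[0x18]=0x72

MEM[0x1d,0x07,0x11,0x16,0x18] = 55 6a c8 b1 72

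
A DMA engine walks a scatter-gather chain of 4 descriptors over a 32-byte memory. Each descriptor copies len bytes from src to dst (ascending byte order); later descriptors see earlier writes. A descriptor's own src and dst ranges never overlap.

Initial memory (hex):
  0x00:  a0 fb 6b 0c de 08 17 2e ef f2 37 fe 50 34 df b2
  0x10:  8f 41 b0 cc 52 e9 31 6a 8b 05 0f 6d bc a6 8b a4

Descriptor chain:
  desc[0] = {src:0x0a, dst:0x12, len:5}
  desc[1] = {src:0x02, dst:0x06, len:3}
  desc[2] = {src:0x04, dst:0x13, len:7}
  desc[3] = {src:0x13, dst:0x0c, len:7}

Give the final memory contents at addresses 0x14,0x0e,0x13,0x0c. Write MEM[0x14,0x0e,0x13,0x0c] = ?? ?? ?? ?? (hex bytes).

MEM[0x14,0x0e,0x13,0x0c] = 08 6b de de

  after D0: wrote 5B at 0x12 = 37fe5034df
  after D1: wrote 3B at 0x06 = 6b0cde
  after D2: wrote 7B at 0x13 = de086b0cdef237
  after D3: wrote 7B at 0x0c = de086b0cdef237
query mem[0x14]=0x08, mem[0x0e]=0x6b, mem[0x13]=0xde, mem[0x0c]=0xde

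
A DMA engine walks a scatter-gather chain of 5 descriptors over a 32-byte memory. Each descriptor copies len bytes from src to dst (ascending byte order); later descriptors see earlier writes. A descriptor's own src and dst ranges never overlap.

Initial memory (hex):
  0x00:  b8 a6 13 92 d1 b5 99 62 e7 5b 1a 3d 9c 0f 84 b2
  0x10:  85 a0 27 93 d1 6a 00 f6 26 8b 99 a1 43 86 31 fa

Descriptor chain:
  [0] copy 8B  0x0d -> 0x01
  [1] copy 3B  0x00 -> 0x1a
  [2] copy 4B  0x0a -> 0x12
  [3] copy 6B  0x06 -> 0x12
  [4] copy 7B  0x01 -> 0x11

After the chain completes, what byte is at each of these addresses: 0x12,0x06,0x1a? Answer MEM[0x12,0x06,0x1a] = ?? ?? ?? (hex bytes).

MEM[0x12,0x06,0x1a] = 84 27 b8

#0 dst[0x01+8] := {0x0f,0x84,0xb2,0x85,0xa0,0x27,0x93,0xd1}
#1 dst[0x1a+3] := {0xb8,0x0f,0x84}
#2 dst[0x12+4] := {0x1a,0x3d,0x9c,0x0f}
#3 dst[0x12+6] := {0x27,0x93,0xd1,0x5b,0x1a,0x3d}
#4 dst[0x11+7] := {0x0f,0x84,0xb2,0x85,0xa0,0x27,0x93}
query mem[0x12]=0x84, mem[0x06]=0x27, mem[0x1a]=0xb8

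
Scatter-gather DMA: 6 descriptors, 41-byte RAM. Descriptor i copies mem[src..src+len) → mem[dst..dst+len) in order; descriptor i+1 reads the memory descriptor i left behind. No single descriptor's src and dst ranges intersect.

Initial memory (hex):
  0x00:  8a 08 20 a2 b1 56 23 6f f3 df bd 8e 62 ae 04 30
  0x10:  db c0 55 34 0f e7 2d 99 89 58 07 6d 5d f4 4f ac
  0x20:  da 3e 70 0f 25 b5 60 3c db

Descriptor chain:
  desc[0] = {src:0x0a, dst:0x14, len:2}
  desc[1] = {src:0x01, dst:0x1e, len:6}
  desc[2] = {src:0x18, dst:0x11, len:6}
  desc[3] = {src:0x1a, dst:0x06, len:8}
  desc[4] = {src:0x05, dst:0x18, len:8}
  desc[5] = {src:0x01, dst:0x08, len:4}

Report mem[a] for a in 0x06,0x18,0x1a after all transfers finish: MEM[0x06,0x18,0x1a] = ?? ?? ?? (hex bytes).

#0 dst[0x14+2] := {0xbd,0x8e}
#1 dst[0x1e+6] := {0x08,0x20,0xa2,0xb1,0x56,0x23}
#2 dst[0x11+6] := {0x89,0x58,0x07,0x6d,0x5d,0xf4}
#3 dst[0x06+8] := {0x07,0x6d,0x5d,0xf4,0x08,0x20,0xa2,0xb1}
#4 dst[0x18+8] := {0x56,0x07,0x6d,0x5d,0xf4,0x08,0x20,0xa2}
#5 dst[0x08+4] := {0x08,0x20,0xa2,0xb1}
query mem[0x06]=0x07, mem[0x18]=0x56, mem[0x1a]=0x6d

MEM[0x06,0x18,0x1a] = 07 56 6d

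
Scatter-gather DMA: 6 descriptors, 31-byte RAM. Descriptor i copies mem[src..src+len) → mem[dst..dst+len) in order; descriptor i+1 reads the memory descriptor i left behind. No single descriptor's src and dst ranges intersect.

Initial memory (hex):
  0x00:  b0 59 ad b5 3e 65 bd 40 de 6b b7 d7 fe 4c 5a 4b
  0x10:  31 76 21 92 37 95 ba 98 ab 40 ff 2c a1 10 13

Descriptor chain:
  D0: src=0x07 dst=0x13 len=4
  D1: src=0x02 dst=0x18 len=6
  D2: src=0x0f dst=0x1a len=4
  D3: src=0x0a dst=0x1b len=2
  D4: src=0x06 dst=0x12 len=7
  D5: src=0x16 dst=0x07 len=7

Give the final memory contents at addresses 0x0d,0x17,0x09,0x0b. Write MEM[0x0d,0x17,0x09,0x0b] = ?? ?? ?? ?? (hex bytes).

MEM[0x0d,0x17,0x09,0x0b] = d7 d7 fe 4b

#0 dst[0x13+4] := {0x40,0xde,0x6b,0xb7}
#1 dst[0x18+6] := {0xad,0xb5,0x3e,0x65,0xbd,0x40}
#2 dst[0x1a+4] := {0x4b,0x31,0x76,0x21}
#3 dst[0x1b+2] := {0xb7,0xd7}
#4 dst[0x12+7] := {0xbd,0x40,0xde,0x6b,0xb7,0xd7,0xfe}
#5 dst[0x07+7] := {0xb7,0xd7,0xfe,0xb5,0x4b,0xb7,0xd7}
query mem[0x0d]=0xd7, mem[0x17]=0xd7, mem[0x09]=0xfe, mem[0x0b]=0x4b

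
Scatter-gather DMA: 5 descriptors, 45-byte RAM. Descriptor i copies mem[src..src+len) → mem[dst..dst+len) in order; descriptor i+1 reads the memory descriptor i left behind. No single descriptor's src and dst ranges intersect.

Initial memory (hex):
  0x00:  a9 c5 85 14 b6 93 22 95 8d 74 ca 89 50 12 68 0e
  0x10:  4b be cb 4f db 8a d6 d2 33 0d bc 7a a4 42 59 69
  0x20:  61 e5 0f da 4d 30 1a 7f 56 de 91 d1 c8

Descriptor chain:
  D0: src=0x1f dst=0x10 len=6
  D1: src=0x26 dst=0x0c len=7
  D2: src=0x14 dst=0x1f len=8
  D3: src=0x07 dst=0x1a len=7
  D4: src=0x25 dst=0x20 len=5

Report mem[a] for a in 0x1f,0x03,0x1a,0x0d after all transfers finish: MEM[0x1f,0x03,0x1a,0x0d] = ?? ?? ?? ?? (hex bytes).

MEM[0x1f,0x03,0x1a,0x0d] = 1a 14 95 7f

D0: mem[0x10..0x15] <- [69 61 e5 0f da 4d]
D1: mem[0x0c..0x12] <- [1a 7f 56 de 91 d1 c8]
D2: mem[0x1f..0x26] <- [da 4d d6 d2 33 0d bc 7a]
D3: mem[0x1a..0x20] <- [95 8d 74 ca 89 1a 7f]
D4: mem[0x20..0x24] <- [bc 7a 7f 56 de]
query mem[0x1f]=0x1a, mem[0x03]=0x14, mem[0x1a]=0x95, mem[0x0d]=0x7f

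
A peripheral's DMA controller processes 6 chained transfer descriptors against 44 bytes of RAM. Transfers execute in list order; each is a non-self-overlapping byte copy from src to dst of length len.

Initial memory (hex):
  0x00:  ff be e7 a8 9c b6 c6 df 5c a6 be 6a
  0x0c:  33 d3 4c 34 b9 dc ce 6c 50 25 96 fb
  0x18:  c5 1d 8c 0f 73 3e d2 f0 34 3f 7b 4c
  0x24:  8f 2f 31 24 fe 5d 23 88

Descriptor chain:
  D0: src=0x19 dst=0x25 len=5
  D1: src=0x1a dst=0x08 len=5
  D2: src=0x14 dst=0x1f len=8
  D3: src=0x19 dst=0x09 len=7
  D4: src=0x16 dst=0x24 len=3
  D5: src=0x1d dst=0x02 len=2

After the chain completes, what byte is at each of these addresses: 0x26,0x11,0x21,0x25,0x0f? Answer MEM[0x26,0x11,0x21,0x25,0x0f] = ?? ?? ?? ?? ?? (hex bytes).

MEM[0x26,0x11,0x21,0x25,0x0f] = c5 dc 96 fb 50

  after D0: wrote 5B at 0x25 = 1d8c0f733e
  after D1: wrote 5B at 0x08 = 8c0f733ed2
  after D2: wrote 8B at 0x1f = 502596fbc51d8c0f
  after D3: wrote 7B at 0x09 = 1d8c0f733ed250
  after D4: wrote 3B at 0x24 = 96fbc5
  after D5: wrote 2B at 0x02 = 3ed2
query mem[0x26]=0xc5, mem[0x11]=0xdc, mem[0x21]=0x96, mem[0x25]=0xfb, mem[0x0f]=0x50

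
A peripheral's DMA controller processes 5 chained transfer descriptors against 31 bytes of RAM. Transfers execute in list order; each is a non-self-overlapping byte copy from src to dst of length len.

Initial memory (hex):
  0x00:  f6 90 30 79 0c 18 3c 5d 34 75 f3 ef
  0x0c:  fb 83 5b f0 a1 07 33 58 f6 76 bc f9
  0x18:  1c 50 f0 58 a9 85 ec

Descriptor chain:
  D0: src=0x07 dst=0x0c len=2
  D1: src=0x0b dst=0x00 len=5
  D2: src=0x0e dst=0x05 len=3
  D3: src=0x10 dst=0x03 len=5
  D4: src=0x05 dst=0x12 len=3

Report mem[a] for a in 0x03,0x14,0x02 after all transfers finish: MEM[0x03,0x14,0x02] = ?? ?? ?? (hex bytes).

MEM[0x03,0x14,0x02] = a1 f6 34

#0 dst[0x0c+2] := {0x5d,0x34}
#1 dst[0x00+5] := {0xef,0x5d,0x34,0x5b,0xf0}
#2 dst[0x05+3] := {0x5b,0xf0,0xa1}
#3 dst[0x03+5] := {0xa1,0x07,0x33,0x58,0xf6}
#4 dst[0x12+3] := {0x33,0x58,0xf6}
query mem[0x03]=0xa1, mem[0x14]=0xf6, mem[0x02]=0x34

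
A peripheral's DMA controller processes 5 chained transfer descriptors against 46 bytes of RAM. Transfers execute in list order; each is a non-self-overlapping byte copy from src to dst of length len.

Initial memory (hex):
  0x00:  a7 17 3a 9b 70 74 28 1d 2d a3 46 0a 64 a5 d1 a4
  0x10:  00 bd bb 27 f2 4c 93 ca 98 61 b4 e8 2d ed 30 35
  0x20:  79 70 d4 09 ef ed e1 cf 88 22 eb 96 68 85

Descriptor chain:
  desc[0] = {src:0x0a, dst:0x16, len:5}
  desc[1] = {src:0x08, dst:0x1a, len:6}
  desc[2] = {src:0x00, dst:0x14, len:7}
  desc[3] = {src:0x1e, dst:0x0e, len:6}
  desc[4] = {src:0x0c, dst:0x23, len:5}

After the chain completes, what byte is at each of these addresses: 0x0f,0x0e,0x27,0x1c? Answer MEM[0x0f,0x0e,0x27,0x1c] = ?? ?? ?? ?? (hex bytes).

[0] 0x0a->0x16 len=5 : 46 0a 64 a5 d1
[1] 0x08->0x1a len=6 : 2d a3 46 0a 64 a5
[2] 0x00->0x14 len=7 : a7 17 3a 9b 70 74 28
[3] 0x1e->0x0e len=6 : 64 a5 79 70 d4 09
[4] 0x0c->0x23 len=5 : 64 a5 64 a5 79
query mem[0x0f]=0xa5, mem[0x0e]=0x64, mem[0x27]=0x79, mem[0x1c]=0x46

MEM[0x0f,0x0e,0x27,0x1c] = a5 64 79 46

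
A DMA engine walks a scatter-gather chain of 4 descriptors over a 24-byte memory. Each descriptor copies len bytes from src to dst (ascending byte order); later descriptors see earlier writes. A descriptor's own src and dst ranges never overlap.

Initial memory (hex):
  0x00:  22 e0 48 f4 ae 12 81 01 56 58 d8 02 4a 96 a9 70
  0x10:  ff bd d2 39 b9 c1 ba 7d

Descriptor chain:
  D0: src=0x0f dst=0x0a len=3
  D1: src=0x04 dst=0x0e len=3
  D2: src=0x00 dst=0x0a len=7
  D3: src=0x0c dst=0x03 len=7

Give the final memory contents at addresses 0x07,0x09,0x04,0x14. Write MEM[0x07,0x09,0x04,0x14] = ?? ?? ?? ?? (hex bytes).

MEM[0x07,0x09,0x04,0x14] = 81 d2 f4 b9

#0 dst[0x0a+3] := {0x70,0xff,0xbd}
#1 dst[0x0e+3] := {0xae,0x12,0x81}
#2 dst[0x0a+7] := {0x22,0xe0,0x48,0xf4,0xae,0x12,0x81}
#3 dst[0x03+7] := {0x48,0xf4,0xae,0x12,0x81,0xbd,0xd2}
query mem[0x07]=0x81, mem[0x09]=0xd2, mem[0x04]=0xf4, mem[0x14]=0xb9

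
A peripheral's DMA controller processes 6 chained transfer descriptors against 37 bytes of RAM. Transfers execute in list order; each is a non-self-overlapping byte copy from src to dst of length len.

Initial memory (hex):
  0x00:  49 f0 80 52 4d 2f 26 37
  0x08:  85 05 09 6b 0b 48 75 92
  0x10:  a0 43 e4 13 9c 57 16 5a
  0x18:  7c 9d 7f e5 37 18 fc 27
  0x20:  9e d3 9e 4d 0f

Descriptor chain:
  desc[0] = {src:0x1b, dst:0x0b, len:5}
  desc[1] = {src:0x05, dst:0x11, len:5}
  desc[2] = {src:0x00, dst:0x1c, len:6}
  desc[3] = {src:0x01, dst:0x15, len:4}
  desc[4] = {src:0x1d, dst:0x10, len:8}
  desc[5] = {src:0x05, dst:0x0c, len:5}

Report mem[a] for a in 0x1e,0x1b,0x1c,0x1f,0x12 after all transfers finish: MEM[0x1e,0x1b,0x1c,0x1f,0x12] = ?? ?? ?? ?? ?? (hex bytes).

MEM[0x1e,0x1b,0x1c,0x1f,0x12] = 80 e5 49 52 52

D0: mem[0x0b..0x0f] <- [e5 37 18 fc 27]
D1: mem[0x11..0x15] <- [2f 26 37 85 05]
D2: mem[0x1c..0x21] <- [49 f0 80 52 4d 2f]
D3: mem[0x15..0x18] <- [f0 80 52 4d]
D4: mem[0x10..0x17] <- [f0 80 52 4d 2f 9e 4d 0f]
D5: mem[0x0c..0x10] <- [2f 26 37 85 05]
query mem[0x1e]=0x80, mem[0x1b]=0xe5, mem[0x1c]=0x49, mem[0x1f]=0x52, mem[0x12]=0x52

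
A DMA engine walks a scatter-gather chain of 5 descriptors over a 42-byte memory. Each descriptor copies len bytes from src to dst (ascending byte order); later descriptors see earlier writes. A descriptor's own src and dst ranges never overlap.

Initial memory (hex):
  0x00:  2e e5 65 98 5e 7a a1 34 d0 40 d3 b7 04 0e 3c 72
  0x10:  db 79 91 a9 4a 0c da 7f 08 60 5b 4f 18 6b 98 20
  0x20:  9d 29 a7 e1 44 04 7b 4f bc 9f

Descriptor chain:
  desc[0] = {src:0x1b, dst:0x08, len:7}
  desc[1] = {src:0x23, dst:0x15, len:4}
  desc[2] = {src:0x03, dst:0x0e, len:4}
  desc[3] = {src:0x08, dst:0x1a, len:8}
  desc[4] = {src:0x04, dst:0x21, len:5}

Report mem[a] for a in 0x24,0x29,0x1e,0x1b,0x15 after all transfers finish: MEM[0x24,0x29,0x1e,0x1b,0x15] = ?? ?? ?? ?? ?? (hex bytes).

#0 dst[0x08+7] := {0x4f,0x18,0x6b,0x98,0x20,0x9d,0x29}
#1 dst[0x15+4] := {0xe1,0x44,0x04,0x7b}
#2 dst[0x0e+4] := {0x98,0x5e,0x7a,0xa1}
#3 dst[0x1a+8] := {0x4f,0x18,0x6b,0x98,0x20,0x9d,0x98,0x5e}
#4 dst[0x21+5] := {0x5e,0x7a,0xa1,0x34,0x4f}
query mem[0x24]=0x34, mem[0x29]=0x9f, mem[0x1e]=0x20, mem[0x1b]=0x18, mem[0x15]=0xe1

MEM[0x24,0x29,0x1e,0x1b,0x15] = 34 9f 20 18 e1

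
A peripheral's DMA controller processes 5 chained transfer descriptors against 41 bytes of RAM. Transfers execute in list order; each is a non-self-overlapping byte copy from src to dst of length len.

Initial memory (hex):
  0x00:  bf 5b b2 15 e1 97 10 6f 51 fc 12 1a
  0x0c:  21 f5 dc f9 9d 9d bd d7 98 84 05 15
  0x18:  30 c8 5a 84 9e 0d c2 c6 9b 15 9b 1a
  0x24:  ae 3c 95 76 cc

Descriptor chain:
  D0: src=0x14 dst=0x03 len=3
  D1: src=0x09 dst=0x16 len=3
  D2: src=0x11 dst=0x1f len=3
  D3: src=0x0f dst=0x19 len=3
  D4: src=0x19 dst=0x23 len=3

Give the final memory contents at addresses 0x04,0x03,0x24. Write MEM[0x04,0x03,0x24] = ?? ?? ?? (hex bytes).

  after D0: wrote 3B at 0x03 = 988405
  after D1: wrote 3B at 0x16 = fc121a
  after D2: wrote 3B at 0x1f = 9dbdd7
  after D3: wrote 3B at 0x19 = f99d9d
  after D4: wrote 3B at 0x23 = f99d9d
query mem[0x04]=0x84, mem[0x03]=0x98, mem[0x24]=0x9d

MEM[0x04,0x03,0x24] = 84 98 9d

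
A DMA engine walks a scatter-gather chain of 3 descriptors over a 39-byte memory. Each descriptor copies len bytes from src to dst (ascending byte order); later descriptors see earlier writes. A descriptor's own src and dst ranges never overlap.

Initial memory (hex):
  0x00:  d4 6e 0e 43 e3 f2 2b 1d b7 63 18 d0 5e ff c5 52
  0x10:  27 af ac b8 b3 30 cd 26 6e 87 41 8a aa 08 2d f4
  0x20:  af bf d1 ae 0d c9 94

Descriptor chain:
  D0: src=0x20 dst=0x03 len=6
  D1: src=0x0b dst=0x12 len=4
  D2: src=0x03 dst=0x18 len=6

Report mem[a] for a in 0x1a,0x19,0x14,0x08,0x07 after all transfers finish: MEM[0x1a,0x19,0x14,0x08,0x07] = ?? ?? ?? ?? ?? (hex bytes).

#0 dst[0x03+6] := {0xaf,0xbf,0xd1,0xae,0x0d,0xc9}
#1 dst[0x12+4] := {0xd0,0x5e,0xff,0xc5}
#2 dst[0x18+6] := {0xaf,0xbf,0xd1,0xae,0x0d,0xc9}
query mem[0x1a]=0xd1, mem[0x19]=0xbf, mem[0x14]=0xff, mem[0x08]=0xc9, mem[0x07]=0x0d

MEM[0x1a,0x19,0x14,0x08,0x07] = d1 bf ff c9 0d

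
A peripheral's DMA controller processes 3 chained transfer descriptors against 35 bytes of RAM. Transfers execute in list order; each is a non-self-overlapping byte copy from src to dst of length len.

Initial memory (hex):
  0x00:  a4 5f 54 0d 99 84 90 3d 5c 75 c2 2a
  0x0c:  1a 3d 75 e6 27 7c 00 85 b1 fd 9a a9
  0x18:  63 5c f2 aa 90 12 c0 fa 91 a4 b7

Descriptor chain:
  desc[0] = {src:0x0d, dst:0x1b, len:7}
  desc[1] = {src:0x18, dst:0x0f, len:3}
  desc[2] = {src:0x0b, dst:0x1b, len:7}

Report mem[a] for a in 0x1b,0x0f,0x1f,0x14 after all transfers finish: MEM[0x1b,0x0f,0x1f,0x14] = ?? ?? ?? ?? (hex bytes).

MEM[0x1b,0x0f,0x1f,0x14] = 2a 63 63 b1

  after D0: wrote 7B at 0x1b = 3d75e6277c0085
  after D1: wrote 3B at 0x0f = 635cf2
  after D2: wrote 7B at 0x1b = 2a1a3d75635cf2
query mem[0x1b]=0x2a, mem[0x0f]=0x63, mem[0x1f]=0x63, mem[0x14]=0xb1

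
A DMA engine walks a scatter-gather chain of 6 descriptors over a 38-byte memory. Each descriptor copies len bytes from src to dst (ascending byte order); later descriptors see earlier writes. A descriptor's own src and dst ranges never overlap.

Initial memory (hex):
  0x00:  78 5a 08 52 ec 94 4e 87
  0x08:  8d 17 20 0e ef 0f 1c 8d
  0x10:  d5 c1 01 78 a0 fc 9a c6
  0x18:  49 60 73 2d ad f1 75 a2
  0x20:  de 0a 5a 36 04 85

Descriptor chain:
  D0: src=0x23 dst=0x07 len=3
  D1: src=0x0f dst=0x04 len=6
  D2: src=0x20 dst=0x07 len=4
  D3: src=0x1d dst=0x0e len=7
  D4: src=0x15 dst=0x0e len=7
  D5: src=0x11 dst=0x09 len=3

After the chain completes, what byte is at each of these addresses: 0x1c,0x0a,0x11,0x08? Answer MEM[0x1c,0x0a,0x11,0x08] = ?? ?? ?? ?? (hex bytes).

MEM[0x1c,0x0a,0x11,0x08] = ad 60 49 0a

#0 dst[0x07+3] := {0x36,0x04,0x85}
#1 dst[0x04+6] := {0x8d,0xd5,0xc1,0x01,0x78,0xa0}
#2 dst[0x07+4] := {0xde,0x0a,0x5a,0x36}
#3 dst[0x0e+7] := {0xf1,0x75,0xa2,0xde,0x0a,0x5a,0x36}
#4 dst[0x0e+7] := {0xfc,0x9a,0xc6,0x49,0x60,0x73,0x2d}
#5 dst[0x09+3] := {0x49,0x60,0x73}
query mem[0x1c]=0xad, mem[0x0a]=0x60, mem[0x11]=0x49, mem[0x08]=0x0a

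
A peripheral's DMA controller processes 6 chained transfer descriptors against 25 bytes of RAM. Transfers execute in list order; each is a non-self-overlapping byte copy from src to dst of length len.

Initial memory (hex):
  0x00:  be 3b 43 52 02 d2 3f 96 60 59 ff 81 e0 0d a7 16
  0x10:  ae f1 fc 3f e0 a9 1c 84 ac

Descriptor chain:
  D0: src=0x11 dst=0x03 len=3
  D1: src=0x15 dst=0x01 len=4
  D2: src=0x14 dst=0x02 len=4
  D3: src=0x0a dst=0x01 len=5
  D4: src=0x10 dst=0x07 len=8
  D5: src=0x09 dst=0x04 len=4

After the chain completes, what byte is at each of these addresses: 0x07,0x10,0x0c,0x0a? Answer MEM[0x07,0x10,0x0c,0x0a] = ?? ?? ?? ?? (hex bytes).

#0 dst[0x03+3] := {0xf1,0xfc,0x3f}
#1 dst[0x01+4] := {0xa9,0x1c,0x84,0xac}
#2 dst[0x02+4] := {0xe0,0xa9,0x1c,0x84}
#3 dst[0x01+5] := {0xff,0x81,0xe0,0x0d,0xa7}
#4 dst[0x07+8] := {0xae,0xf1,0xfc,0x3f,0xe0,0xa9,0x1c,0x84}
#5 dst[0x04+4] := {0xfc,0x3f,0xe0,0xa9}
query mem[0x07]=0xa9, mem[0x10]=0xae, mem[0x0c]=0xa9, mem[0x0a]=0x3f

MEM[0x07,0x10,0x0c,0x0a] = a9 ae a9 3f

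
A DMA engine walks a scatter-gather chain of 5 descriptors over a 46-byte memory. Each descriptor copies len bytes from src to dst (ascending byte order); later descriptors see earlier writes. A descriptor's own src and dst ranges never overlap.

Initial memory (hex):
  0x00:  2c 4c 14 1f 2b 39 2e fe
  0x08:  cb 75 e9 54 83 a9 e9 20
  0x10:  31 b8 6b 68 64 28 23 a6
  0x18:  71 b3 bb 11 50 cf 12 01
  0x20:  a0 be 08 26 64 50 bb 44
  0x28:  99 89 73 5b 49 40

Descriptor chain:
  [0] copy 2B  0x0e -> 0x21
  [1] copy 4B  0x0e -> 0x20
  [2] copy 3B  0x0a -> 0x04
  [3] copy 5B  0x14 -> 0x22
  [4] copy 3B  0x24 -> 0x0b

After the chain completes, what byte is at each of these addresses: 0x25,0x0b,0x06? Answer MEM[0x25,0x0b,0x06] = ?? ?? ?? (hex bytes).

D0: mem[0x21..0x22] <- [e9 20]
D1: mem[0x20..0x23] <- [e9 20 31 b8]
D2: mem[0x04..0x06] <- [e9 54 83]
D3: mem[0x22..0x26] <- [64 28 23 a6 71]
D4: mem[0x0b..0x0d] <- [23 a6 71]
query mem[0x25]=0xa6, mem[0x0b]=0x23, mem[0x06]=0x83

MEM[0x25,0x0b,0x06] = a6 23 83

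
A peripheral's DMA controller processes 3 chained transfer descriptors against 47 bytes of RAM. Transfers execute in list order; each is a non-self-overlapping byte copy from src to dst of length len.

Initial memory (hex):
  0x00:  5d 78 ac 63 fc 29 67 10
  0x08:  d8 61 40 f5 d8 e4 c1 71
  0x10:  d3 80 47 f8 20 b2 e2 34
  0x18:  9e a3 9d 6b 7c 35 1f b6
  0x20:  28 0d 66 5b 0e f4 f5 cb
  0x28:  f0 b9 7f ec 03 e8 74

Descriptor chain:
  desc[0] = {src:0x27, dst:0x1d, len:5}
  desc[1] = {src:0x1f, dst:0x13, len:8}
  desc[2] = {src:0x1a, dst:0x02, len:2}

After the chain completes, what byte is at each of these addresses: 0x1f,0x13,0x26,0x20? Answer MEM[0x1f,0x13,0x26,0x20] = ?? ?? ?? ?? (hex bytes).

[0] 0x27->0x1d len=5 : cb f0 b9 7f ec
[1] 0x1f->0x13 len=8 : b9 7f ec 66 5b 0e f4 f5
[2] 0x1a->0x02 len=2 : f5 6b
query mem[0x1f]=0xb9, mem[0x13]=0xb9, mem[0x26]=0xf5, mem[0x20]=0x7f

MEM[0x1f,0x13,0x26,0x20] = b9 b9 f5 7f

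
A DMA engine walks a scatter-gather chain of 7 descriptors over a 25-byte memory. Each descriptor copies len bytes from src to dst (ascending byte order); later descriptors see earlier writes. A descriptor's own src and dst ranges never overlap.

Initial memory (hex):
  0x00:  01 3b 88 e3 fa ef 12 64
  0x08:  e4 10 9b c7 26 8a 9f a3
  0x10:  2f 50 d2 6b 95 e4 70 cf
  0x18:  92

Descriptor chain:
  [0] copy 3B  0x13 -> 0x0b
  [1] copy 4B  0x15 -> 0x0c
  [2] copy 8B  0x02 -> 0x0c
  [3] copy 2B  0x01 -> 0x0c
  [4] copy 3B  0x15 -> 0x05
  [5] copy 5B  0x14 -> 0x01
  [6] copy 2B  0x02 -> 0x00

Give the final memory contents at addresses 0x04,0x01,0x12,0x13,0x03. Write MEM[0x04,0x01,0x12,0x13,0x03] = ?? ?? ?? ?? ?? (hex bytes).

MEM[0x04,0x01,0x12,0x13,0x03] = cf 70 e4 10 70

  after D0: wrote 3B at 0x0b = 6b95e4
  after D1: wrote 4B at 0x0c = e470cf92
  after D2: wrote 8B at 0x0c = 88e3faef1264e410
  after D3: wrote 2B at 0x0c = 3b88
  after D4: wrote 3B at 0x05 = e470cf
  after D5: wrote 5B at 0x01 = 95e470cf92
  after D6: wrote 2B at 0x00 = e470
query mem[0x04]=0xcf, mem[0x01]=0x70, mem[0x12]=0xe4, mem[0x13]=0x10, mem[0x03]=0x70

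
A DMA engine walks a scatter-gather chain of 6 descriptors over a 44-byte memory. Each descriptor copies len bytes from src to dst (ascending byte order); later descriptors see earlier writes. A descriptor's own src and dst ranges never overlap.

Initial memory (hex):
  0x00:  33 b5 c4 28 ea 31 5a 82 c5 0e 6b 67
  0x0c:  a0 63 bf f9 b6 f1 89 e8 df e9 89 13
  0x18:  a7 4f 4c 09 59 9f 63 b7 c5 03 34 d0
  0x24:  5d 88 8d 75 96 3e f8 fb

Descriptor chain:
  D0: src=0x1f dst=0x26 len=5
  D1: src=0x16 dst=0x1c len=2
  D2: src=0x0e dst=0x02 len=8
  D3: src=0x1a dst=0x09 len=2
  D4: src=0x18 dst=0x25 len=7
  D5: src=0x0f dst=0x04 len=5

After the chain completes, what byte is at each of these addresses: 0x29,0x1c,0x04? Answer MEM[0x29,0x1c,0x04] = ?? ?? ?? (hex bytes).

  after D0: wrote 5B at 0x26 = b7c50334d0
  after D1: wrote 2B at 0x1c = 8913
  after D2: wrote 8B at 0x02 = bff9b6f189e8dfe9
  after D3: wrote 2B at 0x09 = 4c09
  after D4: wrote 7B at 0x25 = a74f4c09891363
  after D5: wrote 5B at 0x04 = f9b6f189e8
query mem[0x29]=0x89, mem[0x1c]=0x89, mem[0x04]=0xf9

MEM[0x29,0x1c,0x04] = 89 89 f9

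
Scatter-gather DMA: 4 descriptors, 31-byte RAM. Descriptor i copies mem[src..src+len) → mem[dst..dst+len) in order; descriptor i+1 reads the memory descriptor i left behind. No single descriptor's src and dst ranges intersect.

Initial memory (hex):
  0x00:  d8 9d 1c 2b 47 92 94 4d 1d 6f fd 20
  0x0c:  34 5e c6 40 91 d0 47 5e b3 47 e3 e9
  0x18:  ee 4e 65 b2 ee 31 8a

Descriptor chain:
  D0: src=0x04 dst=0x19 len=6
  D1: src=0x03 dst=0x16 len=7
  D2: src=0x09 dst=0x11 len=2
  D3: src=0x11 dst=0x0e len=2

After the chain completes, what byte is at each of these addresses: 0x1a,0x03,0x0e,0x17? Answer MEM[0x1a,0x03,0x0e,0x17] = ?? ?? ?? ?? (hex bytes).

  after D0: wrote 6B at 0x19 = 4792944d1d6f
  after D1: wrote 7B at 0x16 = 2b4792944d1d6f
  after D2: wrote 2B at 0x11 = 6ffd
  after D3: wrote 2B at 0x0e = 6ffd
query mem[0x1a]=0x4d, mem[0x03]=0x2b, mem[0x0e]=0x6f, mem[0x17]=0x47

MEM[0x1a,0x03,0x0e,0x17] = 4d 2b 6f 47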